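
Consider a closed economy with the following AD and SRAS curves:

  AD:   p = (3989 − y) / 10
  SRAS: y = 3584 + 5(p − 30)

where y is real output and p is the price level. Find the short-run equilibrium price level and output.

Write SRAS as y = 3584 + 5p − 150 = 3434 + 5p.
Rearrange AD to y = 3989 − 10p.
Set AD = SRAS: 3989 − 10p = 3434 + 5p, so 555 = 15p and p = 37.
Then y = 3989 − 10·37 = 3619.

p = 37, y = 3619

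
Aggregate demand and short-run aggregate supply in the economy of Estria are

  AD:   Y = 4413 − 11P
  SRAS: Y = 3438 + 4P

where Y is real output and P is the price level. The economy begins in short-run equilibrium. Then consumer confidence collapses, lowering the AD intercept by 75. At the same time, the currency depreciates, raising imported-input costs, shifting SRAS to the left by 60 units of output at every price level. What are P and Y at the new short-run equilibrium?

After both shocks: AD is Y = 4338 − 11P and SRAS is Y = 3378 + 4P.
Setting them equal: 960 = 15P, so P = 64.
Y = 4338 − 11·64 = 3634.

P = 64, Y = 3634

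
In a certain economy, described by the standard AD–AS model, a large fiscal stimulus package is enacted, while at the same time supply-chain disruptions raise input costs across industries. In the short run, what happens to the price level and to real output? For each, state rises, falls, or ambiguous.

Price level: rises; output: ambiguous

The first event is a positive demand shock: AD shifts right, which by itself pushes P up and Y up.
The second is an adverse supply shock: SRAS shifts left, which by itself pushes P up and Y down.
Both shocks push P up, so P rises. The two shocks push Y in opposite directions, so the effect on Y is ambiguous.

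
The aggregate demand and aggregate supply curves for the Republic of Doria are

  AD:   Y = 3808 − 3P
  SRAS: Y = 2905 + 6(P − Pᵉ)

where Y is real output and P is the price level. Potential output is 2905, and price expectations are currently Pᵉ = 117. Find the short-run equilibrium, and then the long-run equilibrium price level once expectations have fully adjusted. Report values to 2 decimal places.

Short run: with Pᵉ = 117, SRAS is Y = 2203 + 6P. Setting AD = SRAS gives 1605 = 9P, so P = 178.33 and Y = 3808 − 3P = 3273.00.
Output 3273.00 is above potential 2905, so over time expected prices rise and SRAS shifts left until Y returns to 2905.
Long run: Y = 2905 on the AD curve gives 2905 = 3808 − 3P, so P = 301.00.

Short run: P = 178.33, Y = 3273.00. Long run: P = 301.00.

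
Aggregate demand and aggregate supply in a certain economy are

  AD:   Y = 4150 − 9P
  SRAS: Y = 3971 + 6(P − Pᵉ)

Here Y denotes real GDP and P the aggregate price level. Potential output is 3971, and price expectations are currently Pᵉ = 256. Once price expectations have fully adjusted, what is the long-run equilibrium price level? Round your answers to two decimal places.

Short run: with Pᵉ = 256, SRAS is Y = 2435 + 6P. Setting AD = SRAS gives 1715 = 15P, so P = 114.33 and Y = 4150 − 9P = 3121.00.
Output 3121.00 is below potential 3971, so over time expected prices fall and SRAS shifts right until Y returns to 3971.
Long run: Y = 3971 on the AD curve gives 3971 = 4150 − 9P, so P = 19.89.

Long-run P = 19.89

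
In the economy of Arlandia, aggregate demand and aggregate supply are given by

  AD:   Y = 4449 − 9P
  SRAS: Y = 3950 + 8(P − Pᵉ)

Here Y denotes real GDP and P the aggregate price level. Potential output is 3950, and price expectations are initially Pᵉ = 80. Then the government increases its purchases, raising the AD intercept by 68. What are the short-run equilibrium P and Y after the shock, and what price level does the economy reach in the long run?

AD shifts right: new AD is Y = 4517 − 9P. With Pᵉ = 80, SRAS is Y = 3310 + 8P.
Short run: 4517 − 9P = 3310 + 8P gives 1207 = 17P, so P = 71 and Y = 4517 − 9·71 = 3878.
Y = 3878 is below potential 3950; expectations adjust and SRAS shifts right until Y = 3950.
Long run: on the new AD curve, 3950 = 4517 − 9P gives P = 63.

Short run: P = 71, Y = 3878. Long run: P = 63.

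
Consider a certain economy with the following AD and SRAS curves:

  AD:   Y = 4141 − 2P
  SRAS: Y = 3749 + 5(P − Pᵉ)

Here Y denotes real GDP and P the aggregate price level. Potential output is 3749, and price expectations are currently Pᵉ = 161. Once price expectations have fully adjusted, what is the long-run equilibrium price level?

Long-run P = 196

Short run: with Pᵉ = 161, SRAS is Y = 2944 + 5P. Setting AD = SRAS gives 1197 = 7P, so P = 171 and Y = 4141 − 2·171 = 3799.
Output 3799 is above potential 3749, so over time expected prices rise and SRAS shifts left until Y returns to 3749.
Long run: Y = 3749 on the AD curve gives 3749 = 4141 − 2P, so P = 196.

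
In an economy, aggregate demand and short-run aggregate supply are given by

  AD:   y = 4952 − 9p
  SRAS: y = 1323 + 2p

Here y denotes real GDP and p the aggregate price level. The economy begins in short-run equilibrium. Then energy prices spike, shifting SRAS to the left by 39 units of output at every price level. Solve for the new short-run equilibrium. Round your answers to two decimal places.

This is a negative supply shock: SRAS shifts left.
New SRAS: y = 1284 + 2p.
Set AD = SRAS: 4952 − 9p = 1284 + 2p, so 3668 = 11p and p = 333.45.
Substituting into AD, y = 1950.91.

p = 333.45, y = 1950.91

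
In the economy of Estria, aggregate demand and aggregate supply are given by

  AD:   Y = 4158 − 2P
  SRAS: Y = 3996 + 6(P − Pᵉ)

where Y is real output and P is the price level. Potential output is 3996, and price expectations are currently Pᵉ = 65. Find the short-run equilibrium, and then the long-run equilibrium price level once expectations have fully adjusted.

Short run: with Pᵉ = 65, SRAS is Y = 3606 + 6P. Setting AD = SRAS gives 552 = 8P, so P = 69 and Y = 4158 − 2·69 = 4020.
Output 4020 is above potential 3996, so over time expected prices rise and SRAS shifts left until Y returns to 3996.
Long run: Y = 3996 on the AD curve gives 3996 = 4158 − 2P, so P = 81.

Short run: P = 69, Y = 4020. Long run: P = 81.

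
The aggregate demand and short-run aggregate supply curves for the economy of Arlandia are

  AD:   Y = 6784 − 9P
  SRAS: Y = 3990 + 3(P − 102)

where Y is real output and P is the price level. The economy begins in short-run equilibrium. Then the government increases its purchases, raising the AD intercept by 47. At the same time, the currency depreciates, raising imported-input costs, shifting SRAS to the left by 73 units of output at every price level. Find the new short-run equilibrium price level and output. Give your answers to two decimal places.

After both shocks: AD is Y = 6831 − 9P and SRAS is Y = 3611 + 3P.
Setting them equal: 3220 = 12P, so P = 268.33.
Substituting into AD, Y = 4416.00.

P = 268.33, Y = 4416.00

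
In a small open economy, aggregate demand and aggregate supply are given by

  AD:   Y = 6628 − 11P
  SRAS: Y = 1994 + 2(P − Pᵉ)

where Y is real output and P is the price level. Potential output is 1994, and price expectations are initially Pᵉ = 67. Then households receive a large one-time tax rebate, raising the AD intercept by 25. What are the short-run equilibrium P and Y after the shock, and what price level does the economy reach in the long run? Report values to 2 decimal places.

AD shifts right: new AD is Y = 6653 − 11P. With Pᵉ = 67, SRAS is Y = 1860 + 2P.
Short run: 6653 − 11P = 1860 + 2P gives 4793 = 13P, so P = 368.69 and Y = 6653 − 11P = 2597.38.
Y = 2597.38 is above potential 1994; expectations adjust and SRAS shifts left until Y = 1994.
Long run: on the new AD curve, 1994 = 6653 − 11P gives P = 423.55.

Short run: P = 368.69, Y = 2597.38. Long run: P = 423.55.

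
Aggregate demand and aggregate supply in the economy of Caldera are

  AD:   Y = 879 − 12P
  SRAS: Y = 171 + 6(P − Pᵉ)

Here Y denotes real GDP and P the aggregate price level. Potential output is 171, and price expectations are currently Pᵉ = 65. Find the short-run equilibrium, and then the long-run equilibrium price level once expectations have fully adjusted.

Short run: P = 61, Y = 147. Long run: P = 59.

Short run: with Pᵉ = 65, SRAS is Y = 6P − 219. Setting AD = SRAS gives 1098 = 18P, so P = 61 and Y = 879 − 12·61 = 147.
Output 147 is below potential 171, so over time expected prices fall and SRAS shifts right until Y returns to 171.
Long run: Y = 171 on the AD curve gives 171 = 879 − 12P, so P = 59.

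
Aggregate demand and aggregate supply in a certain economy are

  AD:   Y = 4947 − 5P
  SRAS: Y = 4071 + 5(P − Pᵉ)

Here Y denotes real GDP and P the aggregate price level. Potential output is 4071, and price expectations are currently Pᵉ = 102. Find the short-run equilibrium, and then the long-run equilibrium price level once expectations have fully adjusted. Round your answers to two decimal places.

Short run: with Pᵉ = 102, SRAS is Y = 3561 + 5P. Setting AD = SRAS gives 1386 = 10P, so P = 138.60 and Y = 4947 − 5P = 4254.00.
Output 4254.00 is above potential 4071, so over time expected prices rise and SRAS shifts left until Y returns to 4071.
Long run: Y = 4071 on the AD curve gives 4071 = 4947 − 5P, so P = 175.20.

Short run: P = 138.60, Y = 4254.00. Long run: P = 175.20.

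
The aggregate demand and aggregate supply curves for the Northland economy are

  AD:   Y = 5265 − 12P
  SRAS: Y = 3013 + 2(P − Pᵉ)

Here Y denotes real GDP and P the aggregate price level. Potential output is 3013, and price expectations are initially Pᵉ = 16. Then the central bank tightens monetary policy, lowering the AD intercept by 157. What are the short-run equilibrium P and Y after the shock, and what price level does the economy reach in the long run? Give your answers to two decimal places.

AD shifts left: new AD is Y = 5108 − 12P. With Pᵉ = 16, SRAS is Y = 2981 + 2P.
Short run: 5108 − 12P = 2981 + 2P gives 2127 = 14P, so P = 151.93 and Y = 5108 − 12P = 3284.86.
Y = 3284.86 is above potential 3013; expectations adjust and SRAS shifts left until Y = 3013.
Long run: on the new AD curve, 3013 = 5108 − 12P gives P = 174.58.

Short run: P = 151.93, Y = 3284.86. Long run: P = 174.58.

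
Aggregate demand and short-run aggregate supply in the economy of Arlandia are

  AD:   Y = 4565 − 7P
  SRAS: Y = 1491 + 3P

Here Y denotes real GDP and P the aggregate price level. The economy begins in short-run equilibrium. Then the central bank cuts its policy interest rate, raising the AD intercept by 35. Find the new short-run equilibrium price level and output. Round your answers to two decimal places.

P = 310.90, Y = 2423.70

This is a positive demand shock: AD shifts right.
New AD: Y = 4600 − 7P.
Set AD = SRAS: 4600 − 7P = 1491 + 3P, so 3109 = 10P and P = 310.90.
Substituting into AD, Y = 2423.70.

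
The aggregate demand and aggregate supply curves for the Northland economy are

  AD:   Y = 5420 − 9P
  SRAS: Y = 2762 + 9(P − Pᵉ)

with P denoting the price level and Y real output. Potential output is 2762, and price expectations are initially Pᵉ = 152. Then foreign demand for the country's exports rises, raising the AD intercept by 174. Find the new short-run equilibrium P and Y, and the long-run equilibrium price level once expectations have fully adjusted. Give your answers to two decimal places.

Short run: P = 233.33, Y = 3494.00. Long run: P = 314.67.

AD shifts right: new AD is Y = 5594 − 9P. With Pᵉ = 152, SRAS is Y = 1394 + 9P.
Short run: 5594 − 9P = 1394 + 9P gives 4200 = 18P, so P = 233.33 and Y = 5594 − 9P = 3494.00.
Y = 3494.00 is above potential 2762; expectations adjust and SRAS shifts left until Y = 2762.
Long run: on the new AD curve, 2762 = 5594 − 9P gives P = 314.67.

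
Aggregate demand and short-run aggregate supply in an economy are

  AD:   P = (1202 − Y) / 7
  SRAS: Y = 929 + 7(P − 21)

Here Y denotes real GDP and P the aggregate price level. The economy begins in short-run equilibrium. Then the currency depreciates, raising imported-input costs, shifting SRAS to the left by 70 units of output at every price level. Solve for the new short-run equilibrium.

This is a negative supply shock: SRAS shifts left.
New SRAS: Y = 712 + 7P.
Set AD = SRAS: 1202 − 7P = 712 + 7P, so 490 = 14P and P = 35.
Y = 1202 − 7·35 = 957.

P = 35, Y = 957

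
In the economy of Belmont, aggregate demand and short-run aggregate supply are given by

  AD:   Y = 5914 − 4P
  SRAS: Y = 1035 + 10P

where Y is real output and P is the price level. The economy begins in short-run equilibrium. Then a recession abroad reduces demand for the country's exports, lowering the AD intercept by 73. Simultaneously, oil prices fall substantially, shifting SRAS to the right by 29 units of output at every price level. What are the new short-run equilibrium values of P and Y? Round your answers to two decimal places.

After both shocks: AD is Y = 5841 − 4P and SRAS is Y = 1064 + 10P.
Setting them equal: 4777 = 14P, so P = 341.21.
Substituting into AD, Y = 4476.14.

P = 341.21, Y = 4476.14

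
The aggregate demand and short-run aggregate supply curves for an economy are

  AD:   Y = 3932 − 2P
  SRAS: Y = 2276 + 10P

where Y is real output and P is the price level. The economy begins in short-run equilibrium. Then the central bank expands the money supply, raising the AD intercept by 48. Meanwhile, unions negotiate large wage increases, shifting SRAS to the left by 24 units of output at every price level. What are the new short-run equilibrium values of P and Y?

P = 144, Y = 3692

After both shocks: AD is Y = 3980 − 2P and SRAS is Y = 2252 + 10P.
Setting them equal: 1728 = 12P, so P = 144.
Y = 3980 − 2·144 = 3692.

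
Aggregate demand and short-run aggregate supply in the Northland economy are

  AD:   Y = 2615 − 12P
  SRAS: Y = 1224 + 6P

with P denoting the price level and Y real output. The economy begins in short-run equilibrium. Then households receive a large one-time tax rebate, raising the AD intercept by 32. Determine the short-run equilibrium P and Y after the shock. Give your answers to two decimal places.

P = 79.06, Y = 1698.33

This is a positive demand shock: AD shifts right.
New AD: Y = 2647 − 12P.
Set AD = SRAS: 2647 − 12P = 1224 + 6P, so 1423 = 18P and P = 79.06.
Substituting into AD, Y = 1698.33.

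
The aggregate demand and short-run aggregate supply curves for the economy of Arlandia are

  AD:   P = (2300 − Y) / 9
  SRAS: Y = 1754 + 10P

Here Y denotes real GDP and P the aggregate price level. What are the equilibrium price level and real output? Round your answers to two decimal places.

P = 28.74, Y = 2041.37

Rearrange AD to Y = 2300 − 9P.
Set AD = SRAS: 2300 − 9P = 1754 + 10P, so 546 = 19P and P = 28.74.
Substituting into AD, Y = 2300 − 9P = 2041.37.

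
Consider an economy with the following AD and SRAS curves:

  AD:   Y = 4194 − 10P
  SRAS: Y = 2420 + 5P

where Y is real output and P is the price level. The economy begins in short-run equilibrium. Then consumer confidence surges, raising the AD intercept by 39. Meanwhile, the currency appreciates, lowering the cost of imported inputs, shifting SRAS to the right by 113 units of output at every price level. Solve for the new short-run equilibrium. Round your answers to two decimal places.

P = 113.33, Y = 3099.67

After both shocks: AD is Y = 4233 − 10P and SRAS is Y = 2533 + 5P.
Setting them equal: 1700 = 15P, so P = 113.33.
Substituting into AD, Y = 3099.67.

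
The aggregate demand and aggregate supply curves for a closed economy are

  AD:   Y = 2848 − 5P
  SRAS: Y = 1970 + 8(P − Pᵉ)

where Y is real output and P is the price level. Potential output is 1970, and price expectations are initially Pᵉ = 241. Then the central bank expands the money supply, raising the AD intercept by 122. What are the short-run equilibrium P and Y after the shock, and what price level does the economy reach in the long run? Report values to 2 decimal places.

AD shifts right: new AD is Y = 2970 − 5P. With Pᵉ = 241, SRAS is Y = 42 + 8P.
Short run: 2970 − 5P = 42 + 8P gives 2928 = 13P, so P = 225.23 and Y = 2970 − 5P = 1843.85.
Y = 1843.85 is below potential 1970; expectations adjust and SRAS shifts right until Y = 1970.
Long run: on the new AD curve, 1970 = 2970 − 5P gives P = 200.00.

Short run: P = 225.23, Y = 1843.85. Long run: P = 200.00.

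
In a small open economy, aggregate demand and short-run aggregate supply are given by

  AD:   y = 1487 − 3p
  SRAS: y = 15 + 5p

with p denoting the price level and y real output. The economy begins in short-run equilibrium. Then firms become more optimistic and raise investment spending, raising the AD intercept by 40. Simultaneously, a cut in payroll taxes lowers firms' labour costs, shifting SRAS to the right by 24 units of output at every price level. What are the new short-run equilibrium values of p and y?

p = 186, y = 969

After both shocks: AD is y = 1527 − 3p and SRAS is y = 39 + 5p.
Setting them equal: 1488 = 8p, so p = 186.
y = 1527 − 3·186 = 969.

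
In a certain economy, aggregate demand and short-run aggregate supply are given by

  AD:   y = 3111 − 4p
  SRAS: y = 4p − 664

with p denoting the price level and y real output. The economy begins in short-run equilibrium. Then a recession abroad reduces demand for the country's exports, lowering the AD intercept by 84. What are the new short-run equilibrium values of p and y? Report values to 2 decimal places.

p = 461.38, y = 1181.50

This is a negative demand shock: AD shifts left.
New AD: y = 3027 − 4p.
Set AD = SRAS: 3027 − 4p = 4p − 664, so 3691 = 8p and p = 461.38.
Substituting into AD, y = 1181.50.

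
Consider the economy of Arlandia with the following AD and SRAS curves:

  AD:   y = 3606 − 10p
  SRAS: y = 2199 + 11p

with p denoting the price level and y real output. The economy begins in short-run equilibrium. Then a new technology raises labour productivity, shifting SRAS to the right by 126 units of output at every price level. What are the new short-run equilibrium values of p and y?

This is a positive supply shock: SRAS shifts right.
New SRAS: y = 2325 + 11p.
Set AD = SRAS: 3606 − 10p = 2325 + 11p, so 1281 = 21p and p = 61.
y = 3606 − 10·61 = 2996.

p = 61, y = 2996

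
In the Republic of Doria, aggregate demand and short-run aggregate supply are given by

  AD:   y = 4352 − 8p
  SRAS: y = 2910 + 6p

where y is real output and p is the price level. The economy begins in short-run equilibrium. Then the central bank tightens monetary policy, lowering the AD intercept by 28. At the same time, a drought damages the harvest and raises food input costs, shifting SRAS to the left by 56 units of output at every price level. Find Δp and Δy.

Δp = +2, Δy = -44

After both shocks: AD is y = 4324 − 8p and SRAS is y = 2854 + 6p.
Setting them equal: 1470 = 14p, so p = 105.
y = 4324 − 8·105 = 3484.
Initially p = 103, y = 3528, so Δp = +2 and Δy = -44.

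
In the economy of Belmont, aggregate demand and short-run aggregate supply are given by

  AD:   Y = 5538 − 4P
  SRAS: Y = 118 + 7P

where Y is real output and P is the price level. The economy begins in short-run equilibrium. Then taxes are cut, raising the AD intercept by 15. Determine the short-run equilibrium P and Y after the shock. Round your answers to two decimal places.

This is a positive demand shock: AD shifts right.
New AD: Y = 5553 − 4P.
Set AD = SRAS: 5553 − 4P = 118 + 7P, so 5435 = 11P and P = 494.09.
Substituting into AD, Y = 3576.64.

P = 494.09, Y = 3576.64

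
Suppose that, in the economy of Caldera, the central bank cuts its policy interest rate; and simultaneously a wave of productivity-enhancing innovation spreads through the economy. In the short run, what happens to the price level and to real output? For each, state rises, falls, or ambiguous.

Price level: ambiguous; output: rises

The first event is a positive demand shock: AD shifts right, which by itself pushes P up and Y up.
The second is a favourable supply shock: SRAS shifts right, which by itself pushes P down and Y up.
The two shocks push P in opposite directions, so the effect on P is ambiguous. Both shocks push Y up, so Y rises.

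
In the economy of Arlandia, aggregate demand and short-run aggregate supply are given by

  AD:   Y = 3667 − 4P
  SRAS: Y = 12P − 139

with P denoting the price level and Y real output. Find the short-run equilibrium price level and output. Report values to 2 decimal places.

P = 237.88, Y = 2715.50

Set AD = SRAS: 3667 − 4P = 12P − 139, so 3806 = 16P and P = 237.88.
Substituting into AD, Y = 3667 − 4P = 2715.50.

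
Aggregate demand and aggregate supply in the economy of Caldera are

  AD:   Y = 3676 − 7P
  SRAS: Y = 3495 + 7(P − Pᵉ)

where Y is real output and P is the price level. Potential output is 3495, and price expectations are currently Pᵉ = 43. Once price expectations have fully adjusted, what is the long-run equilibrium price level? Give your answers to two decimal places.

Long-run P = 25.86

Short run: with Pᵉ = 43, SRAS is Y = 3194 + 7P. Setting AD = SRAS gives 482 = 14P, so P = 34.43 and Y = 3676 − 7P = 3435.00.
Output 3435.00 is below potential 3495, so over time expected prices fall and SRAS shifts right until Y returns to 3495.
Long run: Y = 3495 on the AD curve gives 3495 = 3676 − 7P, so P = 25.86.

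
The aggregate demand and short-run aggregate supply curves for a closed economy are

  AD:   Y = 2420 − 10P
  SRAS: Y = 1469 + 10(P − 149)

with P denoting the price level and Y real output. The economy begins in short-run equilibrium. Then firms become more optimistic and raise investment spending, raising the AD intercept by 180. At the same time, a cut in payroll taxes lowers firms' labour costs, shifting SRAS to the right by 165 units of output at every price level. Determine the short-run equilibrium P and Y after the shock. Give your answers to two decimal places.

After both shocks: AD is Y = 2600 − 10P and SRAS is Y = 144 + 10P.
Setting them equal: 2456 = 20P, so P = 122.80.
Substituting into AD, Y = 1372.00.

P = 122.80, Y = 1372.00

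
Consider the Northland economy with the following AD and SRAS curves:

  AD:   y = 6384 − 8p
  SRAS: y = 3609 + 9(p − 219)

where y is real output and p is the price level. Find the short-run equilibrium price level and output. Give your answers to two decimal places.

Write SRAS as y = 3609 + 9p − 1971 = 1638 + 9p.
Set AD = SRAS: 6384 − 8p = 1638 + 9p, so 4746 = 17p and p = 279.18.
Substituting into AD, y = 6384 − 8p = 4150.59.

p = 279.18, y = 4150.59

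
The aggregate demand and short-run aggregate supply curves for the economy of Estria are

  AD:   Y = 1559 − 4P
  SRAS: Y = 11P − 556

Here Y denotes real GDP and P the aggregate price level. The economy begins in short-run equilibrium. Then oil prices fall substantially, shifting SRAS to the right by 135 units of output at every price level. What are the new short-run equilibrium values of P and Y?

P = 132, Y = 1031

This is a positive supply shock: SRAS shifts right.
New SRAS: Y = 11P − 421.
Set AD = SRAS: 1559 − 4P = 11P − 421, so 1980 = 15P and P = 132.
Y = 1559 − 4·132 = 1031.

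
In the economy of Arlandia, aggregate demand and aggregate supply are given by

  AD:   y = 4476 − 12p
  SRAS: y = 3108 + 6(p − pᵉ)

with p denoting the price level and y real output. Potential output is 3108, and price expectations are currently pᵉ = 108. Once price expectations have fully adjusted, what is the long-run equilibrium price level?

Long-run p = 114

Short run: with pᵉ = 108, SRAS is y = 2460 + 6p. Setting AD = SRAS gives 2016 = 18p, so p = 112 and y = 4476 − 12·112 = 3132.
Output 3132 is above potential 3108, so over time expected prices rise and SRAS shifts left until y returns to 3108.
Long run: y = 3108 on the AD curve gives 3108 = 4476 − 12p, so p = 114.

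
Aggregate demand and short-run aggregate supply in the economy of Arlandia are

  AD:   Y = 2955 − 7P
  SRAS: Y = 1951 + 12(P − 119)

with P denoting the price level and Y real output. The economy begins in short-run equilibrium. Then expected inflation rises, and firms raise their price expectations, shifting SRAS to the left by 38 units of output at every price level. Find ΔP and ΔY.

This is a negative supply shock: SRAS shifts left.
New SRAS: Y = 485 + 12P.
Set AD = SRAS: 2955 − 7P = 485 + 12P, so 2470 = 19P and P = 130.
Y = 2955 − 7·130 = 2045.
Initially P = 128, Y = 2059, so ΔP = +2 and ΔY = -14.

ΔP = +2, ΔY = -14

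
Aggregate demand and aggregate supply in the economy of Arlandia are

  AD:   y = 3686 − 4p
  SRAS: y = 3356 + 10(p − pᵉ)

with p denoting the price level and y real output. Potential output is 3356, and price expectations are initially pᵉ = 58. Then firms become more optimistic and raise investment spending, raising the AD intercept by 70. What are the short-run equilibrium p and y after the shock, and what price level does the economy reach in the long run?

Short run: p = 70, y = 3476. Long run: p = 100.

AD shifts right: new AD is y = 3756 − 4p. With pᵉ = 58, SRAS is y = 2776 + 10p.
Short run: 3756 − 4p = 2776 + 10p gives 980 = 14p, so p = 70 and y = 3756 − 4·70 = 3476.
y = 3476 is above potential 3356; expectations adjust and SRAS shifts left until y = 3356.
Long run: on the new AD curve, 3356 = 3756 − 4p gives p = 100.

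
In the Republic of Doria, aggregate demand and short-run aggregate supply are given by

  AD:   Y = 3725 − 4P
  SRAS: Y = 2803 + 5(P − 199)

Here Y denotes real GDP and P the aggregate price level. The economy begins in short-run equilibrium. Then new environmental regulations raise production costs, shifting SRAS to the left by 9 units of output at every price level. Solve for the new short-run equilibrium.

This is a negative supply shock: SRAS shifts left.
New SRAS: Y = 1799 + 5P.
Set AD = SRAS: 3725 − 4P = 1799 + 5P, so 1926 = 9P and P = 214.
Y = 3725 − 4·214 = 2869.

P = 214, Y = 2869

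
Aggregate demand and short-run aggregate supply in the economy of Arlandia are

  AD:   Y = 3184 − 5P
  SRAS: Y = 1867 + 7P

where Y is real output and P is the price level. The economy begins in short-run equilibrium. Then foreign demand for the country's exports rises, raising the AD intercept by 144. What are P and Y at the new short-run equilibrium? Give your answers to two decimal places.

P = 121.75, Y = 2719.25

This is a positive demand shock: AD shifts right.
New AD: Y = 3328 − 5P.
Set AD = SRAS: 3328 − 5P = 1867 + 7P, so 1461 = 12P and P = 121.75.
Substituting into AD, Y = 2719.25.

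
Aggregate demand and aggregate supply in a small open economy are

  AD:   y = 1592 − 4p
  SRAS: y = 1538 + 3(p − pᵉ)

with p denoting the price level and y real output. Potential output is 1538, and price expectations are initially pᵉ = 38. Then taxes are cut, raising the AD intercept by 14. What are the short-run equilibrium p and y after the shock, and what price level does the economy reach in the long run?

AD shifts right: new AD is y = 1606 − 4p. With pᵉ = 38, SRAS is y = 1424 + 3p.
Short run: 1606 − 4p = 1424 + 3p gives 182 = 7p, so p = 26 and y = 1606 − 4·26 = 1502.
y = 1502 is below potential 1538; expectations adjust and SRAS shifts right until y = 1538.
Long run: on the new AD curve, 1538 = 1606 − 4p gives p = 17.

Short run: p = 26, y = 1502. Long run: p = 17.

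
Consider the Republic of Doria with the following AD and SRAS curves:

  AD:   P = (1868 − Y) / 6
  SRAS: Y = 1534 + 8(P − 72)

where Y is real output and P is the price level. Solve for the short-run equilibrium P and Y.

P = 65, Y = 1478

Write SRAS as Y = 1534 + 8P − 576 = 958 + 8P.
Rearrange AD to Y = 1868 − 6P.
Set AD = SRAS: 1868 − 6P = 958 + 8P, so 910 = 14P and P = 65.
Then Y = 1868 − 6·65 = 1478.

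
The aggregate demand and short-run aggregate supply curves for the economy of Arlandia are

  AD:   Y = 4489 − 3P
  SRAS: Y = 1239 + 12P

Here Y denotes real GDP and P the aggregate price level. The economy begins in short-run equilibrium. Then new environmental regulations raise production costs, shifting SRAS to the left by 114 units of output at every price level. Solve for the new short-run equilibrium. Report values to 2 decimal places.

P = 224.27, Y = 3816.20

This is a negative supply shock: SRAS shifts left.
New SRAS: Y = 1125 + 12P.
Set AD = SRAS: 4489 − 3P = 1125 + 12P, so 3364 = 15P and P = 224.27.
Substituting into AD, Y = 3816.20.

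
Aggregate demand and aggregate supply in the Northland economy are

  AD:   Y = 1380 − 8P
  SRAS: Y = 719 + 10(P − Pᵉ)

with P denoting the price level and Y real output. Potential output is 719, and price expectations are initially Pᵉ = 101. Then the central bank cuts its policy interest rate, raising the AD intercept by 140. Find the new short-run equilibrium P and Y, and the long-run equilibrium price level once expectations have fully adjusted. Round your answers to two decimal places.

Short run: P = 100.61, Y = 715.11. Long run: P = 100.13.

AD shifts right: new AD is Y = 1520 − 8P. With Pᵉ = 101, SRAS is Y = 10P − 291.
Short run: 1520 − 8P = 10P − 291 gives 1811 = 18P, so P = 100.61 and Y = 1520 − 8P = 715.11.
Y = 715.11 is below potential 719; expectations adjust and SRAS shifts right until Y = 719.
Long run: on the new AD curve, 719 = 1520 − 8P gives P = 100.13.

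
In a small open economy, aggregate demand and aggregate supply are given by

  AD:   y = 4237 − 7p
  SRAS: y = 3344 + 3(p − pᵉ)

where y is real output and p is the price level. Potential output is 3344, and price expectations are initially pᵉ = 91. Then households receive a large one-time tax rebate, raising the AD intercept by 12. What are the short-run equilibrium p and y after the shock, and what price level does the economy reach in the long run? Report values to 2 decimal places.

AD shifts right: new AD is y = 4249 − 7p. With pᵉ = 91, SRAS is y = 3071 + 3p.
Short run: 4249 − 7p = 3071 + 3p gives 1178 = 10p, so p = 117.80 and y = 4249 − 7p = 3424.40.
y = 3424.40 is above potential 3344; expectations adjust and SRAS shifts left until y = 3344.
Long run: on the new AD curve, 3344 = 4249 − 7p gives p = 129.29.

Short run: p = 117.80, y = 3424.40. Long run: p = 129.29.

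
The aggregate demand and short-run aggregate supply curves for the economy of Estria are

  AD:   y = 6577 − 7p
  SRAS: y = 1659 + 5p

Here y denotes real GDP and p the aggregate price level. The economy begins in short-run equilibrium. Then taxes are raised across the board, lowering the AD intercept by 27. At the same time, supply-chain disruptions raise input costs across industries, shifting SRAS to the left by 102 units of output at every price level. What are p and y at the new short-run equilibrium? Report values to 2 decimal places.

After both shocks: AD is y = 6550 − 7p and SRAS is y = 1557 + 5p.
Setting them equal: 4993 = 12p, so p = 416.08.
Substituting into AD, y = 3637.42.

p = 416.08, y = 3637.42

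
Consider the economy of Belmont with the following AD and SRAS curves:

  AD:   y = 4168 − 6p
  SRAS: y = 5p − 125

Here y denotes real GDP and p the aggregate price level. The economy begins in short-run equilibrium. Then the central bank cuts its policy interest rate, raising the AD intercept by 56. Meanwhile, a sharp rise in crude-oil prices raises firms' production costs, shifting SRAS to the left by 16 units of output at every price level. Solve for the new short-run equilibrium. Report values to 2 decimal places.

p = 396.82, y = 1843.09

After both shocks: AD is y = 4224 − 6p and SRAS is y = 5p − 141.
Setting them equal: 4365 = 11p, so p = 396.82.
Substituting into AD, y = 1843.09.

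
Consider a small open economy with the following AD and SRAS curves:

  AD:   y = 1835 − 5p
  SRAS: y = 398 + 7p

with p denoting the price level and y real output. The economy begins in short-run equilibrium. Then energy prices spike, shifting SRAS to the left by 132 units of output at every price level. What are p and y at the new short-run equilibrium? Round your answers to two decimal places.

p = 130.75, y = 1181.25

This is a negative supply shock: SRAS shifts left.
New SRAS: y = 266 + 7p.
Set AD = SRAS: 1835 − 5p = 266 + 7p, so 1569 = 12p and p = 130.75.
Substituting into AD, y = 1181.25.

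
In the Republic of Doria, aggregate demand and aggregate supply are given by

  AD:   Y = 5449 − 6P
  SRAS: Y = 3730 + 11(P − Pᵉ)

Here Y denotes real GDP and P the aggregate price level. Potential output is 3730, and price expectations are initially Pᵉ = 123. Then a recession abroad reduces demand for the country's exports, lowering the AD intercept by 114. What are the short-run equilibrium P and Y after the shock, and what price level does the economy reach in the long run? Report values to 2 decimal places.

AD shifts left: new AD is Y = 5335 − 6P. With Pᵉ = 123, SRAS is Y = 2377 + 11P.
Short run: 5335 − 6P = 2377 + 11P gives 2958 = 17P, so P = 174.00 and Y = 5335 − 6P = 4291.00.
Y = 4291.00 is above potential 3730; expectations adjust and SRAS shifts left until Y = 3730.
Long run: on the new AD curve, 3730 = 5335 − 6P gives P = 267.50.

Short run: P = 174.00, Y = 4291.00. Long run: P = 267.50.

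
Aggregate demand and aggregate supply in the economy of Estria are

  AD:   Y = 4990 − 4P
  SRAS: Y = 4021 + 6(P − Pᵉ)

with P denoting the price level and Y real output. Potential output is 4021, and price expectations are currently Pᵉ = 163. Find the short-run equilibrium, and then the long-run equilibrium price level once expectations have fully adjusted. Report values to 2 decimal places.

Short run: with Pᵉ = 163, SRAS is Y = 3043 + 6P. Setting AD = SRAS gives 1947 = 10P, so P = 194.70 and Y = 4990 − 4P = 4211.20.
Output 4211.20 is above potential 4021, so over time expected prices rise and SRAS shifts left until Y returns to 4021.
Long run: Y = 4021 on the AD curve gives 4021 = 4990 − 4P, so P = 242.25.

Short run: P = 194.70, Y = 4211.20. Long run: P = 242.25.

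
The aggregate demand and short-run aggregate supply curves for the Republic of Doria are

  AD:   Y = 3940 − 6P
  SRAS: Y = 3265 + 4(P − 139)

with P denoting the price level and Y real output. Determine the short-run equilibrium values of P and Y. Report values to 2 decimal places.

P = 123.10, Y = 3201.40

Write SRAS as Y = 3265 + 4P − 556 = 2709 + 4P.
Set AD = SRAS: 3940 − 6P = 2709 + 4P, so 1231 = 10P and P = 123.10.
Substituting into AD, Y = 3940 − 6P = 3201.40.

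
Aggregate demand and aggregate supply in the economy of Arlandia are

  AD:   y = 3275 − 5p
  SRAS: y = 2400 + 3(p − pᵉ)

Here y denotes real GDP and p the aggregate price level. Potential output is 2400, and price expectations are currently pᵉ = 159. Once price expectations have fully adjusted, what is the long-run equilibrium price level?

Long-run p = 175

Short run: with pᵉ = 159, SRAS is y = 1923 + 3p. Setting AD = SRAS gives 1352 = 8p, so p = 169 and y = 3275 − 5·169 = 2430.
Output 2430 is above potential 2400, so over time expected prices rise and SRAS shifts left until y returns to 2400.
Long run: y = 2400 on the AD curve gives 2400 = 3275 − 5p, so p = 175.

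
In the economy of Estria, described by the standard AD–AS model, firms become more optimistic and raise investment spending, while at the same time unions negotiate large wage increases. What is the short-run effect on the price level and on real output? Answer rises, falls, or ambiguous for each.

The first event is a positive demand shock: AD shifts right, which by itself pushes P up and Y up.
The second is an adverse supply shock: SRAS shifts left, which by itself pushes P up and Y down.
Both shocks push P up, so P rises. The two shocks push Y in opposite directions, so the effect on Y is ambiguous.

Price level: rises; output: ambiguous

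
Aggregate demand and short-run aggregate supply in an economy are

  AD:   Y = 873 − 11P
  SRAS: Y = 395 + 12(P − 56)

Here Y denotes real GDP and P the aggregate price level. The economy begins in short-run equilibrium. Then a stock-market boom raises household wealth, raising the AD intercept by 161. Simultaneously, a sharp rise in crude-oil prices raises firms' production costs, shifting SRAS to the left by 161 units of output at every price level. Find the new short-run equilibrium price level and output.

After both shocks: AD is Y = 1034 − 11P and SRAS is Y = 12P − 438.
Setting them equal: 1472 = 23P, so P = 64.
Y = 1034 − 11·64 = 330.

P = 64, Y = 330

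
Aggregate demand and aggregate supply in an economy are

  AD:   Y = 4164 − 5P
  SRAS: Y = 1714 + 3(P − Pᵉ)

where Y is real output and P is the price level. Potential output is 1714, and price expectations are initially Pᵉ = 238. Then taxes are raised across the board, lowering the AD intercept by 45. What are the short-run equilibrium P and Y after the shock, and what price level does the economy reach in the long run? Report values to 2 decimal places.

Short run: P = 389.88, Y = 2169.63. Long run: P = 481.00.

AD shifts left: new AD is Y = 4119 − 5P. With Pᵉ = 238, SRAS is Y = 1000 + 3P.
Short run: 4119 − 5P = 1000 + 3P gives 3119 = 8P, so P = 389.88 and Y = 4119 − 5P = 2169.63.
Y = 2169.63 is above potential 1714; expectations adjust and SRAS shifts left until Y = 1714.
Long run: on the new AD curve, 1714 = 4119 − 5P gives P = 481.00.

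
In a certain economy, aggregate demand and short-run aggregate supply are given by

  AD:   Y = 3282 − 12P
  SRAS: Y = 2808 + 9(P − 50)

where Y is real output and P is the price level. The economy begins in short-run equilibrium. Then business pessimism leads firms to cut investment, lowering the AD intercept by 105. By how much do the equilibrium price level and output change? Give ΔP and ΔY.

ΔP = -5, ΔY = -45

This is a negative demand shock: AD shifts left.
New AD: Y = 3177 − 12P.
SRAS can be written Y = 2358 + 9P.
Set AD = SRAS: 3177 − 12P = 2358 + 9P, so 819 = 21P and P = 39.
Y = 3177 − 12·39 = 2709.
Initially P = 44, Y = 2754, so ΔP = -5 and ΔY = -45.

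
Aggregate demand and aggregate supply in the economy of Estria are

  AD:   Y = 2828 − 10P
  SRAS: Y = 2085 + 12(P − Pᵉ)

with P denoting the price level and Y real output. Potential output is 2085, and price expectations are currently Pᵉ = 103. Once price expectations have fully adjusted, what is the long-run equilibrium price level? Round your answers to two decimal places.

Long-run P = 74.30

Short run: with Pᵉ = 103, SRAS is Y = 849 + 12P. Setting AD = SRAS gives 1979 = 22P, so P = 89.95 and Y = 2828 − 10P = 1928.45.
Output 1928.45 is below potential 2085, so over time expected prices fall and SRAS shifts right until Y returns to 2085.
Long run: Y = 2085 on the AD curve gives 2085 = 2828 − 10P, so P = 74.30.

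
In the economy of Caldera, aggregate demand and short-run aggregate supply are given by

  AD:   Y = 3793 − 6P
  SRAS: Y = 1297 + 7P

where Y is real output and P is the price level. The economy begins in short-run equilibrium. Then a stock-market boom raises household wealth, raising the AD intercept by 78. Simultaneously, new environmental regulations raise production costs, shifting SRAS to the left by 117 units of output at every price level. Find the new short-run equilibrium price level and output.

After both shocks: AD is Y = 3871 − 6P and SRAS is Y = 1180 + 7P.
Setting them equal: 2691 = 13P, so P = 207.
Y = 3871 − 6·207 = 2629.

P = 207, Y = 2629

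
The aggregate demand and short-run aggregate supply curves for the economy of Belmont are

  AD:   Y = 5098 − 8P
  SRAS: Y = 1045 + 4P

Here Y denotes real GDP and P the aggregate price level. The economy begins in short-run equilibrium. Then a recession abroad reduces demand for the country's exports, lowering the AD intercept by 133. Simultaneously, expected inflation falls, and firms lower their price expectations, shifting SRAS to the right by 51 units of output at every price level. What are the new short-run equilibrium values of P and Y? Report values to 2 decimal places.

After both shocks: AD is Y = 4965 − 8P and SRAS is Y = 1096 + 4P.
Setting them equal: 3869 = 12P, so P = 322.42.
Substituting into AD, Y = 2385.67.

P = 322.42, Y = 2385.67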